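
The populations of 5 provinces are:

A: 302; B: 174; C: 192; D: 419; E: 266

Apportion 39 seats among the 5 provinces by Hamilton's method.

Standard divisor: 1353 ÷ 39 ≈ 34.692.
Standard quotas: A 8.705, B 5.016, C 5.534, D 12.078, E 7.667.
Lower quotas: A 8, B 5, C 5, D 12, E 7 (sum 37, leaving 2 seats).
Remainders in descending order: A 0.705, E 0.667, C 0.534, D 0.078, B 0.016.
The surplus seats go to A, E.

A 9, B 5, C 5, D 12, E 8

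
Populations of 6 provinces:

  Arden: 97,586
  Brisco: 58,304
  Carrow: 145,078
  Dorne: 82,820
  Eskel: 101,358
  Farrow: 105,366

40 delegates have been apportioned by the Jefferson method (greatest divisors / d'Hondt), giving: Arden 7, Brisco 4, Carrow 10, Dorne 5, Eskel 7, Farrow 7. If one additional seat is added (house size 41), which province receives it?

Dorne

Priority for the next seat is population ÷ (current seats + 1).
Priorities: Arden 12198.250, Brisco 11660.800, Carrow 13188.909, Dorne 13803.333, Eskel 12669.750, Farrow 13170.750.
Highest priority: Dorne.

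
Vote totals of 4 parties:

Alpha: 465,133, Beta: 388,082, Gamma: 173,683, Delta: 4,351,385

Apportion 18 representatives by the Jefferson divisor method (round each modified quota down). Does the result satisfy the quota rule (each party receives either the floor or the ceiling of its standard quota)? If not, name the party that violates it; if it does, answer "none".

Delta

Standard quotas: Alpha 1.557, Beta 1.299, Gamma 0.581, Delta 14.563.
Jefferson allocation: Alpha 1, Beta 1, Gamma 0, Delta 16.
Delta has quota 14.563 (lower 14, upper 15) but receives 16 — outside the quota interval.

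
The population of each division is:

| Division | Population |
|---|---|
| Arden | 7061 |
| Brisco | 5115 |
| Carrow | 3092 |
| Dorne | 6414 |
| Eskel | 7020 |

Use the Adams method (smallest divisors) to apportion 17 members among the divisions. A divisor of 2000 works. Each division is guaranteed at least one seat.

Arden=4, Brisco=3, Carrow=2, Dorne=4, Eskel=4

With modified divisor 2000: modified quotas Arden 3.530, Brisco 2.558, Carrow 1.546, Dorne 3.207, Eskel 3.510.
Rounding up: Arden 4, Brisco 3, Carrow 2, Dorne 4, Eskel 4 (total 17).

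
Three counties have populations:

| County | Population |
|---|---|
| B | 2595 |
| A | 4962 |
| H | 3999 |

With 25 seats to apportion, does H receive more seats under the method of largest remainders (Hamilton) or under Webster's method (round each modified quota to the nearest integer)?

Hamilton

Hamilton: B 5, A 11, H 9.
Webster: B 6, A 11, H 8.
H gets 9 under Hamilton and 8 under Webster.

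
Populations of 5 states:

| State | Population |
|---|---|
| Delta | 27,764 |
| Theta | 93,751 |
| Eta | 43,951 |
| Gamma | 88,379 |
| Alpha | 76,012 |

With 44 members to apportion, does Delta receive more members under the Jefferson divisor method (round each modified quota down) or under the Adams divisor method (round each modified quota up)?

Adams

Jefferson: Delta 3, Theta 13, Eta 6, Gamma 12, Alpha 10.
Adams: Delta 4, Theta 12, Eta 6, Gamma 12, Alpha 10.
Delta gets 3 under Jefferson and 4 under Adams.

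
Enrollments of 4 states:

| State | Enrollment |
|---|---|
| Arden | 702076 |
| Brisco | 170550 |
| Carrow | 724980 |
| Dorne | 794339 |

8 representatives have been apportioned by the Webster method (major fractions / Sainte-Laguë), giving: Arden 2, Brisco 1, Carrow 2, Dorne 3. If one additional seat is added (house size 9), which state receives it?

Carrow

Priority for the next seat is population ÷ (current seats + 0.5).
Priorities: Arden 280830.400, Brisco 113700.000, Carrow 289992.000, Dorne 226954.000.
Highest priority: Carrow.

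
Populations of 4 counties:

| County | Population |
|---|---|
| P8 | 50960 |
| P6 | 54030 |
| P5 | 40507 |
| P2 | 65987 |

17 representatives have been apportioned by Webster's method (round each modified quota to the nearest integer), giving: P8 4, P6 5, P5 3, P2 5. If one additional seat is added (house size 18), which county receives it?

Priority for the next seat is population ÷ (current seats + 0.5).
Priorities: P8 11324.444, P6 9823.636, P5 11573.429, P2 11997.636.
Highest priority: P2.

P2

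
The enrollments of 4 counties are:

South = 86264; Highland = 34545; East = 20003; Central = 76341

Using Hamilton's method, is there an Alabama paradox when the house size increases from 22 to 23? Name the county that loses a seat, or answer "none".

At 22 seats: South 9, Highland 3, East 2, Central 8.
At 23 seats: South 9, Highland 4, East 2, Central 8.
No county's allocation decreased.

none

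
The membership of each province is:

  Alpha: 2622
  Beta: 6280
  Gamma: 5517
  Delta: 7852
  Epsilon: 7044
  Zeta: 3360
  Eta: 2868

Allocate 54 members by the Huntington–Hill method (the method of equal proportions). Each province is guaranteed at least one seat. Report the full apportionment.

With divisor 656: modified quotas Alpha 3.997, Beta 9.573, Gamma 8.410, Delta 11.970, Epsilon 10.738, Zeta 5.122, Eta 4.372.
Geometric-mean thresholds: Alpha √(3·4)=3.464, Beta √(9·10)=9.487, Gamma √(8·9)=8.485, Delta √(11·12)=11.489, Epsilon √(10·11)=10.488, Zeta √(5·6)=5.477, Eta √(4·5)=4.472.
Each quota rounded against its threshold gives Alpha 4, Beta 10, Gamma 8, Delta 12, Epsilon 11, Zeta 5, Eta 4 (total 54).

Alpha 4, Beta 10, Gamma 8, Delta 12, Epsilon 11, Zeta 5, Eta 4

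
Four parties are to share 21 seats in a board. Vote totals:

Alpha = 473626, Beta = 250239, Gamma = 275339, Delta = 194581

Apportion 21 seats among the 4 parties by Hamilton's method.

Alpha: 8; Beta: 4; Gamma: 5; Delta: 4

The standard divisor is 1193785/21 ≈ 56846.905.
Standard quotas: Alpha 8.3316, Beta 4.4020, Gamma 4.8435, Delta 3.4229.
Lower quotas: Alpha 8, Beta 4, Gamma 4, Delta 3 (sum 19, leaving 2 seats).
Remainders in descending order: Gamma 0.8435, Delta 0.4229, Beta 0.4020, Alpha 0.3316.
The surplus seats go to Gamma, Delta.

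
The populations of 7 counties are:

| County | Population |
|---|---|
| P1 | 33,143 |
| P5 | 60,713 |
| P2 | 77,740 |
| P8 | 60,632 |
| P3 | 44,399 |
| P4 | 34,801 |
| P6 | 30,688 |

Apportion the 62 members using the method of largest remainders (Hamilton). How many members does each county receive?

P1 6, P5 11, P2 14, P8 11, P3 8, P4 6, P6 6

The standard divisor is 342116/62 = 5518.
Standard quotas: P1 6.0063, P5 11.0027, P2 14.0884, P8 10.9880, P3 8.0462, P4 6.3068, P6 5.5614.
Lower quotas: P1 6, P5 11, P2 14, P8 10, P3 8, P4 6, P6 5 (sum 60, leaving 2 seats).
Remainders in descending order: P8 0.9880, P6 0.5614, P4 0.3068, P2 0.0884, P3 0.0462, P1 0.0063, P5 0.0027.
Largest remainders: P8, P6 receive the extra seats.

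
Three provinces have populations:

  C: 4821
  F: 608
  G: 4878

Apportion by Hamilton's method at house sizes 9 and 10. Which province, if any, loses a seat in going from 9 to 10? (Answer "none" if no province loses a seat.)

At 9 seats: C 4, F 1, G 4.
At 10 seats: C 5, F 0, G 5.
F drops from 1 to 0.

F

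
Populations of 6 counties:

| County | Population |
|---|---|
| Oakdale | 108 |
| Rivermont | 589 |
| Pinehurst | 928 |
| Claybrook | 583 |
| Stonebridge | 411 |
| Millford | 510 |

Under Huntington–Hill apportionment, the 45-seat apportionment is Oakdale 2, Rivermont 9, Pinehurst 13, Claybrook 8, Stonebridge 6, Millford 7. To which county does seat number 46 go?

Pinehurst

Priority for the next seat is population ÷ (√(s·(s+1))).
Priorities: Oakdale 44.091, Rivermont 62.086, Pinehurst 68.788, Claybrook 68.707, Stonebridge 63.419, Millford 68.152.
Highest priority: Pinehurst.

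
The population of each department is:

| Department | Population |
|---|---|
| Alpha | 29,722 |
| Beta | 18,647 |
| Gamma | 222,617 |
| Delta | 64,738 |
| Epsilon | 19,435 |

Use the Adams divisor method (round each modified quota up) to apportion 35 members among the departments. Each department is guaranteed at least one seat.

Standard divisor 355159/35 ≈ 10147.4; standard quotas: Alpha 2.929, Beta 1.838, Gamma 21.938, Delta 6.380, Epsilon 1.915.
Rounding up gives 3, 2, 22, 7, 2 = 36 seats, so the divisor must be adjusted.
With modified divisor 10700: modified quotas Alpha 2.778, Beta 1.743, Gamma 20.805, Delta 6.050, Epsilon 1.816.
Rounding up: Alpha 3, Beta 2, Gamma 21, Delta 7, Epsilon 2 (total 35).

Alpha: 3; Beta: 2; Gamma: 21; Delta: 7; Epsilon: 2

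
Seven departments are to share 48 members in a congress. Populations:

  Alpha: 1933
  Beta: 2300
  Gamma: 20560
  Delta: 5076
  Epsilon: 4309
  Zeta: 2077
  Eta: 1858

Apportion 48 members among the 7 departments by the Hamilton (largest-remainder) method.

The standard divisor is 38113/48 ≈ 794.021.
Standard quotas: Alpha 2.4344, Beta 2.8966, Gamma 25.8935, Delta 6.3928, Epsilon 5.4268, Zeta 2.6158, Eta 2.3400.
Lower quotas: Alpha 2, Beta 2, Gamma 25, Delta 6, Epsilon 5, Zeta 2, Eta 2 (sum 44, leaving 4 seats).
Remainders in descending order: Beta 0.8966, Gamma 0.8935, Zeta 0.6158, Alpha 0.4344, Epsilon 0.4268, Delta 0.3928, Eta 0.3400.
Largest remainders: Beta, Gamma, Zeta, Alpha receive the extra seats.

Alpha: 3, Beta: 3, Gamma: 26, Delta: 6, Epsilon: 5, Zeta: 3, Eta: 2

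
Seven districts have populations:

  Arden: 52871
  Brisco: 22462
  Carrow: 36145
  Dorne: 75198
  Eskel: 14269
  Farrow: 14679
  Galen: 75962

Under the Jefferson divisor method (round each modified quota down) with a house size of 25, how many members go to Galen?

7

Standard divisor 291586/25 ≈ 11663.44; standard quotas: Arden 4.533, Brisco 1.926, Carrow 3.099, Dorne 6.447, Eskel 1.223, Farrow 1.259, Galen 6.513.
Rounding down gives 4, 1, 3, 6, 1, 1, 6 = 22 seats, so the divisor must be adjusted.
With modified divisor 10700: modified quotas Arden 4.941, Brisco 2.099, Carrow 3.378, Dorne 7.028, Eskel 1.334, Farrow 1.372, Galen 7.099.
Rounding down: Arden 4, Brisco 2, Carrow 3, Dorne 7, Eskel 1, Farrow 1, Galen 7 (total 25).
Galen receives 7.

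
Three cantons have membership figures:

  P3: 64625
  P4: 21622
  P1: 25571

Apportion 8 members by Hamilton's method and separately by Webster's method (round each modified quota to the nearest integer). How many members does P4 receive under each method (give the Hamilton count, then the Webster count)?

Hamilton: P3 5, P4 1, P1 2.
Webster: P3 4, P4 2, P1 2.
P4 gets 1 under Hamilton and 2 under Webster.

1 and 2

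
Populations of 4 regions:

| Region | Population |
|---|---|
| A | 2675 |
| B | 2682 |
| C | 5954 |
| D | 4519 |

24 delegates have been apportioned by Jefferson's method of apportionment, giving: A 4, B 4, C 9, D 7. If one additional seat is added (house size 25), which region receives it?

Priority for the next seat is population ÷ (current seats + 1).
Priorities: A 535.000, B 536.400, C 595.400, D 564.875.
Highest priority: C.

C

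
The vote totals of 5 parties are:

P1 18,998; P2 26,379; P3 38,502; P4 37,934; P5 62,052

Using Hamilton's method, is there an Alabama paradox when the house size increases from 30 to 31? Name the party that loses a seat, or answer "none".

P2

At 30 seats: P1 3, P2 5, P3 6, P4 6, P5 10.
At 31 seats: P1 3, P2 4, P3 7, P4 6, P5 11.
P2 drops from 5 to 4.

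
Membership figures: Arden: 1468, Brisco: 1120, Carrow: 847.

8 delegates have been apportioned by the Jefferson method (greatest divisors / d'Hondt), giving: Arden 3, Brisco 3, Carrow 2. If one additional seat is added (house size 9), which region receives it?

Arden

Priority for the next seat is population ÷ (current seats + 1).
Priorities: Arden 367.000, Brisco 280.000, Carrow 282.333.
Highest priority: Arden.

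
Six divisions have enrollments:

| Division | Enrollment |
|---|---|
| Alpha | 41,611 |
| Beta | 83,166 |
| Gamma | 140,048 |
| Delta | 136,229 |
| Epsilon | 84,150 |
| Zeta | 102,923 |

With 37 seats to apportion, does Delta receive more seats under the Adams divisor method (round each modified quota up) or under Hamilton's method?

Hamilton

Adams: Alpha 3, Beta 5, Gamma 9, Delta 8, Epsilon 5, Zeta 7.
Hamilton: Alpha 3, Beta 5, Gamma 9, Delta 9, Epsilon 5, Zeta 6.
Delta gets 8 under Adams and 9 under Hamilton.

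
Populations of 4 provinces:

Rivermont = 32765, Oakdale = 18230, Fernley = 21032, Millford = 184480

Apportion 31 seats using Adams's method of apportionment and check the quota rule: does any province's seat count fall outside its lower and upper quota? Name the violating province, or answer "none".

Standard quotas: Rivermont 3.960, Oakdale 2.203, Fernley 2.542, Millford 22.295.
Adams allocation: Rivermont 4, Oakdale 3, Fernley 3, Millford 21.
Millford has quota 22.295 (lower 22, upper 23) but receives 21 — outside the quota interval.

Millford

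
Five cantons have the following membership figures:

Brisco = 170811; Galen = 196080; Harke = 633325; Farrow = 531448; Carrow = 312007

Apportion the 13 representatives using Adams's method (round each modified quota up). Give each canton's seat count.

Brisco: 1, Galen: 2, Harke: 4, Farrow: 4, Carrow: 2

Standard divisor 1843671/13 ≈ 141820.846; standard quotas: Brisco 1.204, Galen 1.383, Harke 4.466, Farrow 3.747, Carrow 2.200.
Rounding up gives 2, 2, 5, 4, 3 = 16 seats, so the divisor must be adjusted.
With modified divisor 175248: modified quotas Brisco 0.975, Galen 1.119, Harke 3.614, Farrow 3.033, Carrow 1.780.
Rounding up: Brisco 1, Galen 2, Harke 4, Farrow 4, Carrow 2 (total 13).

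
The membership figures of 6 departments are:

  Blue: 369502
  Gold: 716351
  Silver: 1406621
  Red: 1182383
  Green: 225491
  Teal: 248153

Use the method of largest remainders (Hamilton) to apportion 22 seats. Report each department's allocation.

Total 4148501; standard divisor 4148501/22 ≈ 188568.227.
Standard quotas: Blue 1.9595, Gold 3.7989, Silver 7.4595, Red 6.2703, Green 1.1958, Teal 1.3160.
Lower quotas: Blue 1, Gold 3, Silver 7, Red 6, Green 1, Teal 1 (sum 19, leaving 3 seats).
Remainders in descending order: Blue 0.9595, Gold 0.7989, Silver 0.4595, Teal 0.3160, Red 0.2703, Green 0.1958.
Largest remainders: Blue, Gold, Silver receive the extra seats.

Blue 2; Gold 4; Silver 8; Red 6; Green 1; Teal 1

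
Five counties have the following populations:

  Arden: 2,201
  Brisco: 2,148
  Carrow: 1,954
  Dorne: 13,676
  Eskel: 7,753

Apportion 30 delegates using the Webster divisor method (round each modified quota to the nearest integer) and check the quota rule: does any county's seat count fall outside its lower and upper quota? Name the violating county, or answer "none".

Standard quotas: Arden 2.381, Brisco 2.324, Carrow 2.114, Dorne 14.794, Eskel 8.387.
Webster allocation: Arden 2, Brisco 2, Carrow 2, Dorne 15, Eskel 9.
Every allocation lies between the lower and upper quota.

none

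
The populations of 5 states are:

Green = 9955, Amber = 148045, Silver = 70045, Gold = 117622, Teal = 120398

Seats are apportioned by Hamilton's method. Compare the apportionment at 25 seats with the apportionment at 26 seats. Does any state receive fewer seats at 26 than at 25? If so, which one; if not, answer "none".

At 25 seats: Green 1, Amber 8, Silver 4, Gold 6, Teal 6.
At 26 seats: Green 0, Amber 8, Silver 4, Gold 7, Teal 7.
Green drops from 1 to 0.

Green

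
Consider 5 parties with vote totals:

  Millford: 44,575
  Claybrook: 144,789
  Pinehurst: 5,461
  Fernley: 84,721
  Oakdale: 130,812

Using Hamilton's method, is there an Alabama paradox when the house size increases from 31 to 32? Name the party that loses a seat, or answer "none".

At 31 seats: Millford 3, Claybrook 11, Pinehurst 1, Fernley 6, Oakdale 10.
At 32 seats: Millford 4, Claybrook 11, Pinehurst 0, Fernley 7, Oakdale 10.
Pinehurst drops from 1 to 0.

Pinehurst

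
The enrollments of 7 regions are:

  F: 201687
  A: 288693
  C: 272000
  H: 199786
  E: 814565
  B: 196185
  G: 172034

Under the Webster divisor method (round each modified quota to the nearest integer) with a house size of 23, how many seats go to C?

3

Standard divisor 2144950/23 ≈ 93258.696; standard quotas: F 2.163, A 3.096, C 2.917, H 2.142, E 8.734, B 2.104, G 1.845.
Rounding to the nearest integer gives F 2, A 3, C 3, H 2, E 9, B 2, G 2 — total 23, matching the house size, so no adjustment is needed.
C receives 3.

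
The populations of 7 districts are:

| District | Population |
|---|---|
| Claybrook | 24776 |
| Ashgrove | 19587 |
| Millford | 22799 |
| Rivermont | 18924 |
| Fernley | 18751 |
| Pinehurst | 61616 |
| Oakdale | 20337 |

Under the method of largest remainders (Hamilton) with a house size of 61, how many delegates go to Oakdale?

Total 186790; standard divisor 186790/61 ≈ 3062.131.
Standard quotas: Claybrook 8.0911, Ashgrove 6.3965, Millford 7.4455, Rivermont 6.1800, Fernley 6.1235, Pinehurst 20.1219, Oakdale 6.6415.
Lower quotas: Claybrook 8, Ashgrove 6, Millford 7, Rivermont 6, Fernley 6, Pinehurst 20, Oakdale 6 (sum 59, leaving 2 seats).
Remainders in descending order: Oakdale 0.6415, Millford 0.4455, Ashgrove 0.3965, Rivermont 0.1800, Fernley 0.1235, Pinehurst 0.1219, Claybrook 0.0911.
The surplus seats go to Oakdale, Millford.
Oakdale receives 7.

7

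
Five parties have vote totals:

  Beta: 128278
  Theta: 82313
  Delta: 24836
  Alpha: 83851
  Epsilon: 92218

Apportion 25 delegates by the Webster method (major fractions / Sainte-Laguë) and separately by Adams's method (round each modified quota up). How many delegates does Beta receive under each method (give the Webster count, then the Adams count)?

8 and 7

Webster: Beta 8, Theta 5, Delta 1, Alpha 5, Epsilon 6.
Adams: Beta 7, Theta 5, Delta 2, Alpha 5, Epsilon 6.
Beta gets 8 under Webster and 7 under Adams.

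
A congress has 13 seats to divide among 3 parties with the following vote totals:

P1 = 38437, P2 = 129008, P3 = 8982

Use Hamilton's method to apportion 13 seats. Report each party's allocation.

P1 3, P2 9, P3 1

The standard divisor is 176427/13 ≈ 13571.308.
Standard quotas: P1 2.8322, P2 9.5059, P3 0.6618.
Lower quotas: P1 2, P2 9, P3 0 (sum 11, leaving 2 seats).
Remainders in descending order: P1 0.8322, P3 0.6618, P2 0.5059.
Largest remainders: P1, P3 receive the extra seats.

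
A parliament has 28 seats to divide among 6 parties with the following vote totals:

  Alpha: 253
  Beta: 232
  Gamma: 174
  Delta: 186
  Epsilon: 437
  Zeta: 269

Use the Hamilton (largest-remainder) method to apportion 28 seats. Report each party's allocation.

Standard divisor: 1551 ÷ 28 ≈ 55.393.
Standard quotas: Alpha 4.567, Beta 4.188, Gamma 3.141, Delta 3.358, Epsilon 7.889, Zeta 4.856.
Lower quotas: Alpha 4, Beta 4, Gamma 3, Delta 3, Epsilon 7, Zeta 4 (sum 25, leaving 3 seats).
Remainders in descending order: Epsilon 0.889, Zeta 0.856, Alpha 0.567, Delta 0.358, Beta 0.188, Gamma 0.141.
The surplus seats go to Epsilon, Zeta, Alpha.

Alpha 5; Beta 4; Gamma 3; Delta 3; Epsilon 8; Zeta 5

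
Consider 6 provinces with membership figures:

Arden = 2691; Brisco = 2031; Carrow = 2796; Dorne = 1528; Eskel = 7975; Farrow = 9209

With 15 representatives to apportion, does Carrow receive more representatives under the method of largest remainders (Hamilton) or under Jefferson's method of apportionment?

Hamilton

Hamilton: Arden 1, Brisco 1, Carrow 2, Dorne 1, Eskel 5, Farrow 5.
Jefferson: Arden 1, Brisco 1, Carrow 1, Dorne 1, Eskel 5, Farrow 6.
Carrow gets 2 under Hamilton and 1 under Jefferson.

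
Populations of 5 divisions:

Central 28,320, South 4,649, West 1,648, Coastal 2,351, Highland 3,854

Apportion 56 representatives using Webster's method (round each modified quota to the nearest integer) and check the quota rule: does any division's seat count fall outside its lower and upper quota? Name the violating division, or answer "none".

Central

Standard quotas: Central 38.850, South 6.378, West 2.261, Coastal 3.225, Highland 5.287.
Webster allocation: Central 40, South 6, West 2, Coastal 3, Highland 5.
Central has quota 38.850 (lower 38, upper 39) but receives 40 — outside the quota interval.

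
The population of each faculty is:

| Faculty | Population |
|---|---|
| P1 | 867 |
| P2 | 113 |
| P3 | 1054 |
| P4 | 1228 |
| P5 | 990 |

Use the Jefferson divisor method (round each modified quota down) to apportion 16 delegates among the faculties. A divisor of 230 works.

With modified divisor 230: modified quotas P1 3.770, P2 0.491, P3 4.583, P4 5.339, P5 4.304.
Rounding down: P1 3, P2 0, P3 4, P4 5, P5 4 (total 16).

P1 3, P2 0, P3 4, P4 5, P5 4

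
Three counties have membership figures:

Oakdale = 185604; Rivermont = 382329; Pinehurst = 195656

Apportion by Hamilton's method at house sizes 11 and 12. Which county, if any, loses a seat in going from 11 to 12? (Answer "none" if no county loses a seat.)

none

At 11 seats: Oakdale 3, Rivermont 5, Pinehurst 3.
At 12 seats: Oakdale 3, Rivermont 6, Pinehurst 3.
No county's allocation decreased.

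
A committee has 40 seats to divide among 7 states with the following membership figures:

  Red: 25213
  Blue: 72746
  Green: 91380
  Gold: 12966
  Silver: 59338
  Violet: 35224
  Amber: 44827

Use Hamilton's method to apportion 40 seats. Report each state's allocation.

Total 341694; standard divisor 341694/40 ≈ 8542.35.
Standard quotas: Red 2.9515, Blue 8.5159, Green 10.6973, Gold 1.5178, Silver 6.9463, Violet 4.1235, Amber 5.2476.
Lower quotas: Red 2, Blue 8, Green 10, Gold 1, Silver 6, Violet 4, Amber 5 (sum 36, leaving 4 seats).
Remainders in descending order: Red 0.9515, Silver 0.9463, Green 0.6973, Gold 0.5178, Blue 0.5159, Amber 0.2476, Violet 0.1235.
The surplus seats go to Red, Silver, Green, Gold.

Red 3; Blue 8; Green 11; Gold 2; Silver 7; Violet 4; Amber 5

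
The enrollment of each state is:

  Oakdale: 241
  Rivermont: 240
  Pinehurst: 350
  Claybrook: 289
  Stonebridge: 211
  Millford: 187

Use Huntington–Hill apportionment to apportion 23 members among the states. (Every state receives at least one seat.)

With divisor 67: modified quotas Oakdale 3.597, Rivermont 3.582, Pinehurst 5.224, Claybrook 4.313, Stonebridge 3.149, Millford 2.791.
Geometric-mean thresholds: Oakdale √(3·4)=3.464, Rivermont √(3·4)=3.464, Pinehurst √(5·6)=5.477, Claybrook √(4·5)=4.472, Stonebridge √(3·4)=3.464, Millford √(2·3)=2.449.
Each quota rounded against its threshold gives Oakdale 4, Rivermont 4, Pinehurst 5, Claybrook 4, Stonebridge 3, Millford 3 (total 23).

Oakdale=4, Rivermont=4, Pinehurst=5, Claybrook=4, Stonebridge=3, Millford=3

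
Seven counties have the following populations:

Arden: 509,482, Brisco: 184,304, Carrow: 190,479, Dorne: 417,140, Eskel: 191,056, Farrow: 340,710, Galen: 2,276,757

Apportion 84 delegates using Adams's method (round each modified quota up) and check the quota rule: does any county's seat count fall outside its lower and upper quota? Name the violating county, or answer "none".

Galen

Standard quotas: Arden 10.413, Brisco 3.767, Carrow 3.893, Dorne 8.526, Eskel 3.905, Farrow 6.964, Galen 46.533.
Adams allocation: Arden 11, Brisco 4, Carrow 4, Dorne 9, Eskel 4, Farrow 7, Galen 45.
Galen has quota 46.533 (lower 46, upper 47) but receives 45 — outside the quota interval.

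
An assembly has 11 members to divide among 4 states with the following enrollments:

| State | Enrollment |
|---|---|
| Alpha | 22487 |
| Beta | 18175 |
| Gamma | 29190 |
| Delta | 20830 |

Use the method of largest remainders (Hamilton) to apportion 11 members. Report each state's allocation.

Alpha 3; Beta 2; Gamma 4; Delta 2

The standard divisor is 90682/11 ≈ 8243.818.
Standard quotas: Alpha 2.7277, Beta 2.2047, Gamma 3.5408, Delta 2.5267.
Lower quotas: Alpha 2, Beta 2, Gamma 3, Delta 2 (sum 9, leaving 2 seats).
Remainders in descending order: Alpha 0.7277, Gamma 0.5408, Delta 0.5267, Beta 0.2047.
The surplus seats go to Alpha, Gamma.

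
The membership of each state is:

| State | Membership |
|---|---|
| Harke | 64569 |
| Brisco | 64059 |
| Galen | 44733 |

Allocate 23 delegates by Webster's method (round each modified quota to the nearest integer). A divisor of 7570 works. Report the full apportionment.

Harke=9; Brisco=8; Galen=6

With modified divisor 7570: modified quotas Harke 8.530, Brisco 8.462, Galen 5.909.
Rounding to the nearest integer: Harke 9, Brisco 8, Galen 6 (total 23).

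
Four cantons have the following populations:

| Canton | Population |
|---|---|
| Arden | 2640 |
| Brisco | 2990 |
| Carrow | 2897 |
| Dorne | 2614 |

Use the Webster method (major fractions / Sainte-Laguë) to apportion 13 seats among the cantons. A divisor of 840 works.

Arden=3; Brisco=4; Carrow=3; Dorne=3

With modified divisor 840: modified quotas Arden 3.143, Brisco 3.560, Carrow 3.449, Dorne 3.112.
Rounding to the nearest integer: Arden 3, Brisco 4, Carrow 3, Dorne 3 (total 13).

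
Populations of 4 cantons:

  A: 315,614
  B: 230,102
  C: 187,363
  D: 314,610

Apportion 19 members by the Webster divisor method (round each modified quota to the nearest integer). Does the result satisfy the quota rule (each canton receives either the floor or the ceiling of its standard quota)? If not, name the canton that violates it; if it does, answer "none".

Standard quotas: A 5.724, B 4.173, C 3.398, D 5.706.
Webster allocation: A 6, B 4, C 3, D 6.
Every allocation lies between the lower and upper quota.

none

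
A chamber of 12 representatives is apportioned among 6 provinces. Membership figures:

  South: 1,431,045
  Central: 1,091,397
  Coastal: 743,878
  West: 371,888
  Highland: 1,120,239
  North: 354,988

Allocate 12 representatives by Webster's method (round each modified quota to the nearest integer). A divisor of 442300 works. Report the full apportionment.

South 3; Central 2; Coastal 2; West 1; Highland 3; North 1

With modified divisor 442300: modified quotas South 3.235, Central 2.468, Coastal 1.682, West 0.841, Highland 2.533, North 0.803.
Rounding to the nearest integer: South 3, Central 2, Coastal 2, West 1, Highland 3, North 1 (total 12).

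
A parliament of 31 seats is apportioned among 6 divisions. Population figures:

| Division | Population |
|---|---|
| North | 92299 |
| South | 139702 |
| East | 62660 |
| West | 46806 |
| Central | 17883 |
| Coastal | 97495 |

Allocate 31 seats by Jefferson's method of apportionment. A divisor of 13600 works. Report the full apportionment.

With modified divisor 13600: modified quotas North 6.787, South 10.272, East 4.607, West 3.442, Central 1.315, Coastal 7.169.
Rounding down: North 6, South 10, East 4, West 3, Central 1, Coastal 7 (total 31).

North 6, South 10, East 4, West 3, Central 1, Coastal 7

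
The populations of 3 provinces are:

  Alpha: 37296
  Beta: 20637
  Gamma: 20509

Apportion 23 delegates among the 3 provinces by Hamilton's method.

Total 78442; standard divisor 78442/23 ≈ 3410.522.
Standard quotas: Alpha 10.9356, Beta 6.0510, Gamma 6.0134.
Lower quotas: Alpha 10, Beta 6, Gamma 6 (sum 22, leaving 1 seat).
Remainders in descending order: Alpha 0.9356, Beta 0.0510, Gamma 0.0134.
Largest remainder: Alpha receives the extra seat.

Alpha=11; Beta=6; Gamma=6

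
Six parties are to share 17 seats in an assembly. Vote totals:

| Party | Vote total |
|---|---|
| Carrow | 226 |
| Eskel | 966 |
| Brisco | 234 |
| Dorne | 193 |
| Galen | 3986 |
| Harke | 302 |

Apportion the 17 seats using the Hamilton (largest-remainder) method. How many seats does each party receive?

Carrow 1, Eskel 3, Brisco 1, Dorne 0, Galen 11, Harke 1

Total 5907; standard divisor 5907/17 ≈ 347.471.
Standard quotas: Carrow 0.650, Eskel 2.780, Brisco 0.673, Dorne 0.555, Galen 11.471, Harke 0.869.
Lower quotas: Carrow 0, Eskel 2, Brisco 0, Dorne 0, Galen 11, Harke 0 (sum 13, leaving 4 seats).
Remainders in descending order: Harke 0.869, Eskel 0.780, Brisco 0.673, Carrow 0.650, Dorne 0.555, Galen 0.471.
Largest remainders: Harke, Eskel, Brisco, Carrow receive the extra seats.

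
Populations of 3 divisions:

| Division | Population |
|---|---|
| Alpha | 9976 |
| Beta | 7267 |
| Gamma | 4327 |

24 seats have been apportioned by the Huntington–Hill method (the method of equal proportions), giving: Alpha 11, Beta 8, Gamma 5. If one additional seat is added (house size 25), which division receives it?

Alpha

Priority for the next seat is population ÷ (√(s·(s+1))).
Priorities: Alpha 868.299, Beta 856.424, Gamma 789.999.
Highest priority: Alpha.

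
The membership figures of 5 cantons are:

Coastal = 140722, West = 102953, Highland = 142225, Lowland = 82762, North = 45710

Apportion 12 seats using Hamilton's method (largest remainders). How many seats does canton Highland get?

Total 514372; standard divisor 514372/12 ≈ 42864.333.
Standard quotas: Coastal 3.2830, West 2.4018, Highland 3.3180, Lowland 1.9308, North 1.0664.
Lower quotas: Coastal 3, West 2, Highland 3, Lowland 1, North 1 (sum 10, leaving 2 seats).
Remainders in descending order: Lowland 0.9308, West 0.4018, Highland 0.3180, Coastal 0.2830, North 0.0664.
Largest remainders: Lowland, West receive the extra seats.
Highland receives 3.

3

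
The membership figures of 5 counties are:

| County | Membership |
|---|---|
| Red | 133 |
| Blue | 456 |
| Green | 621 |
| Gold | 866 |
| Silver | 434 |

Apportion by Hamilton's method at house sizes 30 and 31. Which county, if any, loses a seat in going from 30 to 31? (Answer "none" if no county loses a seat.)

At 30 seats: Red 2, Blue 6, Green 7, Gold 10, Silver 5.
At 31 seats: Red 2, Blue 5, Green 8, Gold 11, Silver 5.
Blue drops from 6 to 5.

Blue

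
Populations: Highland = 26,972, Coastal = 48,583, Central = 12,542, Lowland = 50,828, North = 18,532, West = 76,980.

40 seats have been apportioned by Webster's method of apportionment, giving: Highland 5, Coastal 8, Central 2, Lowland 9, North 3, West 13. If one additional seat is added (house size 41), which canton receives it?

Coastal

Priority for the next seat is population ÷ (current seats + 0.5).
Priorities: Highland 4904.000, Coastal 5715.647, Central 5016.800, Lowland 5350.316, North 5294.857, West 5702.222.
Highest priority: Coastal.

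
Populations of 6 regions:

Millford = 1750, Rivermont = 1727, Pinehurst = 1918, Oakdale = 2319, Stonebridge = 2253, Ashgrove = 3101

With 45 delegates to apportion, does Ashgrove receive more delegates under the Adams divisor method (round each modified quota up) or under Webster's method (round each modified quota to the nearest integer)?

Webster

Adams: Millford 6, Rivermont 6, Pinehurst 7, Oakdale 8, Stonebridge 8, Ashgrove 10.
Webster: Millford 6, Rivermont 6, Pinehurst 6, Oakdale 8, Stonebridge 8, Ashgrove 11.
Ashgrove gets 10 under Adams and 11 under Webster.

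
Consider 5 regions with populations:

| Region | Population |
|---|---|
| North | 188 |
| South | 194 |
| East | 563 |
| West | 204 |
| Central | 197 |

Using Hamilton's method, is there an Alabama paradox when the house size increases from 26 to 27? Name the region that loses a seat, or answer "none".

At 26 seats: North 3, South 4, East 11, West 4, Central 4.
At 27 seats: North 4, South 4, East 11, West 4, Central 4.
No region's allocation decreased.

none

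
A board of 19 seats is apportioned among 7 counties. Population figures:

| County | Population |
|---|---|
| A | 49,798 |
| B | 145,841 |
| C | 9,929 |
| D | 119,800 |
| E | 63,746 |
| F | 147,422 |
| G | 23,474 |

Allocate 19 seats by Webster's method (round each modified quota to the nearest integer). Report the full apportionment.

Standard divisor 560010/19 ≈ 29474.211; standard quotas: A 1.690, B 4.948, C 0.337, D 4.065, E 2.163, F 5.002, G 0.796.
Rounding to the nearest integer gives A 2, B 5, C 0, D 4, E 2, F 5, G 1 — total 19, matching the house size, so no adjustment is needed.

A: 2, B: 5, C: 0, D: 4, E: 2, F: 5, G: 1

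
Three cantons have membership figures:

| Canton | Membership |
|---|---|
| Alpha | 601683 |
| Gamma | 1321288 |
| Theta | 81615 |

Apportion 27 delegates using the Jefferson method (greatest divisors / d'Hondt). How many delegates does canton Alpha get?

Standard divisor 2004586/27 ≈ 74243.926; standard quotas: Alpha 8.104, Gamma 17.797, Theta 1.099.
Rounding down gives 8, 17, 1 = 26 seats, so the divisor must be adjusted.
With modified divisor 71500: modified quotas Alpha 8.415, Gamma 18.480, Theta 1.141.
Rounding down: Alpha 8, Gamma 18, Theta 1 (total 27).
Alpha receives 8.

8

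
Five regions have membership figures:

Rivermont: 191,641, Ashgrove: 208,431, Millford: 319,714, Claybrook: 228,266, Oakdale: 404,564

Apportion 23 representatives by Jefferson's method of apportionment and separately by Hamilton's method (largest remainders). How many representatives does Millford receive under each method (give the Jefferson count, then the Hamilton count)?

Jefferson: Rivermont 3, Ashgrove 3, Millford 6, Claybrook 4, Oakdale 7.
Hamilton: Rivermont 3, Ashgrove 4, Millford 5, Claybrook 4, Oakdale 7.
Millford gets 6 under Jefferson and 5 under Hamilton.

6 and 5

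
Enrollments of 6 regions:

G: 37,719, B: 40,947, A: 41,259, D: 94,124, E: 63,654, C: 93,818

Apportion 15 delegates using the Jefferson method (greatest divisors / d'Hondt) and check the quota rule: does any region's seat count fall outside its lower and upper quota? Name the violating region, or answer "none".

none

Standard quotas: G 1.523, B 1.653, A 1.666, D 3.800, E 2.570, C 3.788.
Jefferson allocation: G 1, B 1, A 2, D 4, E 3, C 4.
Every allocation lies between the lower and upper quota.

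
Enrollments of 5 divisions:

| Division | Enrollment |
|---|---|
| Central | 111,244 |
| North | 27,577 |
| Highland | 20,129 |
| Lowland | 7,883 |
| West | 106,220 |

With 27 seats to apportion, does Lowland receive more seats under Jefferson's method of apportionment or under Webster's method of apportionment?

Webster

Jefferson: Central 12, North 2, Highland 2, Lowland 0, West 11.
Webster: Central 11, North 3, Highland 2, Lowland 1, West 10.
Lowland gets 0 under Jefferson and 1 under Webster.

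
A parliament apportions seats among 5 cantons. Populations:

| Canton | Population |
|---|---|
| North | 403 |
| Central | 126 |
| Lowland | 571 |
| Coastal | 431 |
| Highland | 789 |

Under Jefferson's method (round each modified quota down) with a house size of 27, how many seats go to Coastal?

Standard divisor 2320/27 ≈ 85.926; standard quotas: North 4.690, Central 1.466, Lowland 6.645, Coastal 5.016, Highland 9.182.
Rounding down gives 4, 1, 6, 5, 9 = 25 seats, so the divisor must be adjusted.
With modified divisor 80: modified quotas North 5.037, Central 1.575, Lowland 7.138, Coastal 5.388, Highland 9.863.
Rounding down: North 5, Central 1, Lowland 7, Coastal 5, Highland 9 (total 27).
Coastal receives 5.

5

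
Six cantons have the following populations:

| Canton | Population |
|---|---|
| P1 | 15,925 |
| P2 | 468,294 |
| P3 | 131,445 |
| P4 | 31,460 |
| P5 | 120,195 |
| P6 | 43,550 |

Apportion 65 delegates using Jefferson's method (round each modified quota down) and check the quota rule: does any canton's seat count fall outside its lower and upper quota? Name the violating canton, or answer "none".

Standard quotas: P1 1.277, P2 37.539, P3 10.537, P4 2.522, P5 9.635, P6 3.491.
Jefferson allocation: P1 1, P2 39, P3 10, P4 2, P5 10, P6 3.
P2 has quota 37.539 (lower 37, upper 38) but receives 39 — outside the quota interval.

P2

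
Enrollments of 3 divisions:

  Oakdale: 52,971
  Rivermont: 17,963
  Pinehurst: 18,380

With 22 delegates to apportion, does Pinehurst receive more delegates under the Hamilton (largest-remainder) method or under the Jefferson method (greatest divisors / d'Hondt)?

Hamilton

Hamilton: Oakdale 13, Rivermont 4, Pinehurst 5.
Jefferson: Oakdale 14, Rivermont 4, Pinehurst 4.
Pinehurst gets 5 under Hamilton and 4 under Jefferson.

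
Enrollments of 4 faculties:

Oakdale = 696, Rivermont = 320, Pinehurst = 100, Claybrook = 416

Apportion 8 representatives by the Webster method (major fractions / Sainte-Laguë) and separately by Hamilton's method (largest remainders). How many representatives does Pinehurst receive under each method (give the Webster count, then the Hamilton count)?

1 and 0

Webster: Oakdale 3, Rivermont 2, Pinehurst 1, Claybrook 2.
Hamilton: Oakdale 4, Rivermont 2, Pinehurst 0, Claybrook 2.
Pinehurst gets 1 under Webster and 0 under Hamilton.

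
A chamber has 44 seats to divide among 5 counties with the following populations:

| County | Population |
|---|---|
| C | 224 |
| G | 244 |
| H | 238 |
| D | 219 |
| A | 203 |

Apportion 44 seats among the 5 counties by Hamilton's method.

C 9, G 9, H 9, D 9, A 8

The standard divisor is 1128/44 ≈ 25.636.
Standard quotas: C 8.738, G 9.518, H 9.284, D 8.543, A 7.918.
Lower quotas: C 8, G 9, H 9, D 8, A 7 (sum 41, leaving 3 seats).
Remainders in descending order: A 0.918, C 0.738, D 0.543, G 0.518, H 0.284.
Largest remainders: A, C, D receive the extra seats.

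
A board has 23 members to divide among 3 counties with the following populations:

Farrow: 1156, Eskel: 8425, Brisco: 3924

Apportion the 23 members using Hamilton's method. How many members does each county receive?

Standard divisor: 13505 ÷ 23 ≈ 587.174.
Standard quotas: Farrow 1.9688, Eskel 14.3484, Brisco 6.6829.
Lower quotas: Farrow 1, Eskel 14, Brisco 6 (sum 21, leaving 2 seats).
Remainders in descending order: Farrow 0.9688, Brisco 0.6829, Eskel 0.3484.
Largest remainders: Farrow, Brisco receive the extra seats.

Farrow=2, Eskel=14, Brisco=7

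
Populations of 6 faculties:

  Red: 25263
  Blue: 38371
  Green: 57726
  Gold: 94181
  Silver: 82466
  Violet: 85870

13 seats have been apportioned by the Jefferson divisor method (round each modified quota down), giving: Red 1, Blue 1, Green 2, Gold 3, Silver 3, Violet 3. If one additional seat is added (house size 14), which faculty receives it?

Gold

Priority for the next seat is population ÷ (current seats + 1).
Priorities: Red 12631.500, Blue 19185.500, Green 19242.000, Gold 23545.250, Silver 20616.500, Violet 21467.500.
Highest priority: Gold.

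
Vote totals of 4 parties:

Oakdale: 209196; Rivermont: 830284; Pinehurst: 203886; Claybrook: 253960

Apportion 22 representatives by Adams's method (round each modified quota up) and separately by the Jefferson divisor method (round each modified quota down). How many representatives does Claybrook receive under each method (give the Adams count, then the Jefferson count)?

Adams: Oakdale 3, Rivermont 12, Pinehurst 3, Claybrook 4.
Jefferson: Oakdale 3, Rivermont 13, Pinehurst 3, Claybrook 3.
Claybrook gets 4 under Adams and 3 under Jefferson.

4 and 3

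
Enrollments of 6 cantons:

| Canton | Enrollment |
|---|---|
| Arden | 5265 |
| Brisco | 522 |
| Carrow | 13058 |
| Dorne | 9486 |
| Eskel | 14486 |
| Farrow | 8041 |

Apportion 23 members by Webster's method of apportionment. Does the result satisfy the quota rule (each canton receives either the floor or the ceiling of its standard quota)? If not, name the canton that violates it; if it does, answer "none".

Standard quotas: Arden 2.381, Brisco 0.236, Carrow 5.905, Dorne 4.290, Eskel 6.551, Farrow 3.636.
Webster allocation: Arden 2, Brisco 0, Carrow 6, Dorne 4, Eskel 7, Farrow 4.
Every allocation lies between the lower and upper quota.

none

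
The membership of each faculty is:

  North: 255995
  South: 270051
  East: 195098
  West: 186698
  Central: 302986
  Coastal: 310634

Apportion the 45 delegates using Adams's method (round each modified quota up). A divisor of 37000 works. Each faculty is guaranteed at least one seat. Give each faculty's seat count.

North: 7; South: 8; East: 6; West: 6; Central: 9; Coastal: 9

With modified divisor 37000: modified quotas North 6.919, South 7.299, East 5.273, West 5.046, Central 8.189, Coastal 8.396.
Rounding up: North 7, South 8, East 6, West 6, Central 9, Coastal 9 (total 45).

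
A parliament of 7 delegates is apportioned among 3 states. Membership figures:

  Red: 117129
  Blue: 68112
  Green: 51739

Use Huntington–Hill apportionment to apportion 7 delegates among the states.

With divisor 35199: modified quotas Red 3.328, Blue 1.935, Green 1.470.
Geometric-mean thresholds: Red √(3·4)=3.464, Blue √(1·2)=1.414, Green √(1·2)=1.414.
Each quota rounded against its threshold gives Red 3, Blue 2, Green 2 (total 7).

Red=3; Blue=2; Green=2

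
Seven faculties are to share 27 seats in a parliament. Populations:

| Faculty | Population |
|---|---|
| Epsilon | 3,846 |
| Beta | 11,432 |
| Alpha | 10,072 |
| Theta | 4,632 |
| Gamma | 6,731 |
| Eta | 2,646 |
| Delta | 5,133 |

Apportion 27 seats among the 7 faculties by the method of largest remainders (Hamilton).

Epsilon 2, Beta 7, Alpha 6, Theta 3, Gamma 4, Eta 2, Delta 3

Total 44492; standard divisor 44492/27 ≈ 1647.852.
Standard quotas: Epsilon 2.3339, Beta 6.9375, Alpha 6.1122, Theta 2.8109, Gamma 4.0847, Eta 1.6057, Delta 3.1150.
Lower quotas: Epsilon 2, Beta 6, Alpha 6, Theta 2, Gamma 4, Eta 1, Delta 3 (sum 24, leaving 3 seats).
Remainders in descending order: Beta 0.9375, Theta 0.8109, Eta 0.6057, Epsilon 0.3339, Delta 0.1150, Alpha 0.1122, Gamma 0.0847.
Largest remainders: Beta, Theta, Eta receive the extra seats.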